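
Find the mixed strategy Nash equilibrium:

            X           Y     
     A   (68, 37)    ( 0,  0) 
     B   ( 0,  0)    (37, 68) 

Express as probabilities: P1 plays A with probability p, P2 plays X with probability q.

p = 0.6476, q = 0.3524

Work:
Find probabilities that make opponent indifferent:
P2 chooses q to make P1 indifferent between A and B
P1 chooses p to make P2 indifferent between X and Y
Mixed NE: P1 plays (A: 0.6476, B: 0.3524), P2 plays (X: 0.3524, Y: 0.6476)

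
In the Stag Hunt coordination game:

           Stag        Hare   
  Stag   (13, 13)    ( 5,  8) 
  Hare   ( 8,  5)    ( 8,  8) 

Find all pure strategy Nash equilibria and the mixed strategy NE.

Pure NE: (Stag, Stag) and (Hare, Hare); Mixed NE: p = 0.375, q = 0.375

Work:
Check pure NE:
(Stag, Stag): (13, 13) - no unilateral deviation beneficial
(Hare, Hare): (8, 8) - no unilateral deviation beneficial
Mixed NE: P1 plays Stag with p = 0.375, P2 plays Stag with q = 0.375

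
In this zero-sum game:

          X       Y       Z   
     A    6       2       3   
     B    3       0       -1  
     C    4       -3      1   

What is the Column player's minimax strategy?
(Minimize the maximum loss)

Column should play Y, value = 2

Work:
Column player minimizes Row's maximum payoff:
Column X: max payoff to Row = 6
Column Y: max payoff to Row = 2
Column Z: max payoff to Row = 3
Minimum is 2, achieved by column Y.
Minimax strategy: Y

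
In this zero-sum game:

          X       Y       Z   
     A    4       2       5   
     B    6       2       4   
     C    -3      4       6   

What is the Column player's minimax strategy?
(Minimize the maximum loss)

Column should play Y, value = 4

Work:
Column player minimizes Row's maximum payoff:
Column X: max payoff to Row = 6
Column Y: max payoff to Row = 4
Column Z: max payoff to Row = 6
Minimum is 4, achieved by column Y.
Minimax strategy: Y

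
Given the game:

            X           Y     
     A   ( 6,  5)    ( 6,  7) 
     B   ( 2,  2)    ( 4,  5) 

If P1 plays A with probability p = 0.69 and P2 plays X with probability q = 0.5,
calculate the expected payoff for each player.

E[P1] = 5.07, E[P2] = 5.225

Work:
E[P1] = p·q·π₁(A,X) + p·(1-q)·π₁(A,Y) + (1-p)·q·π₁(B,X) + (1-p)·(1-q)·π₁(B,Y)
= 0.69·0.5·6 + 0.69·0.5·6 + 0.31·0.5·2 + 0.31·0.5·4
= 5.07

E[P2] = 5.225 (similar calculation)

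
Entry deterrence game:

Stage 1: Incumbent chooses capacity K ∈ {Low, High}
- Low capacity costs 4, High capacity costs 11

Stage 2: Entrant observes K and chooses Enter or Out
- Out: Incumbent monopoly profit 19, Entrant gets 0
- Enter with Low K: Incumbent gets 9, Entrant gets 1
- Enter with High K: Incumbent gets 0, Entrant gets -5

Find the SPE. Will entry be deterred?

SPE: (High, Enter|Low, Out|High); Entry deterred. Incumbent net profit = 8

Work:
After Low K: Entrant enters (1 > 0)
After High K: Entrant stays out (-5 < 0)
Incumbent: Low → 9−4=5, High → 19−11=8
Incumbent chooses High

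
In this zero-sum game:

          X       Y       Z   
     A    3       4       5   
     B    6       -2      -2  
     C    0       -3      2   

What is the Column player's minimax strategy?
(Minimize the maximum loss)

Column should play Y, value = 4

Work:
Column player minimizes Row's maximum payoff:
Column X: max payoff to Row = 6
Column Y: max payoff to Row = 4
Column Z: max payoff to Row = 5
Minimum is 4, achieved by column Y.
Minimax strategy: Y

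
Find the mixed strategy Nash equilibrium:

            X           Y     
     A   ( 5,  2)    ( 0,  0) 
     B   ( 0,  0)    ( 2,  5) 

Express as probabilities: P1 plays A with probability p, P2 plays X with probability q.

p = 0.7143, q = 0.2857

Work:
Find probabilities that make opponent indifferent:
P2 chooses q to make P1 indifferent between A and B
P1 chooses p to make P2 indifferent between X and Y
Mixed NE: P1 plays (A: 0.7143, B: 0.2857), P2 plays (X: 0.2857, Y: 0.7143)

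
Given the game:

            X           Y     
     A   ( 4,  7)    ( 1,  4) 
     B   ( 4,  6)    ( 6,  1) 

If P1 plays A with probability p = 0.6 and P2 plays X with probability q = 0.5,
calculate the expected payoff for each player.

E[P1] = 3.5, E[P2] = 4.7

Work:
E[P1] = p·q·π₁(A,X) + p·(1-q)·π₁(A,Y) + (1-p)·q·π₁(B,X) + (1-p)·(1-q)·π₁(B,Y)
= 0.6·0.5·4 + 0.6·0.5·1 + 0.4·0.5·4 + 0.4·0.5·6
= 3.5

E[P2] = 4.7 (similar calculation)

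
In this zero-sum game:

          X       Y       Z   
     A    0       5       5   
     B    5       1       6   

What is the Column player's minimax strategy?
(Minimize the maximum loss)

Column should play X or Y (all achieve the minimum), value = 5

Work:
Column player minimizes Row's maximum payoff:
Column X: max payoff to Row = 5
Column Y: max payoff to Row = 5
Column Z: max payoff to Row = 6
Minimum is 5, achieved by columns X, Y (tied).
Each of X or Y is a minimax strategy.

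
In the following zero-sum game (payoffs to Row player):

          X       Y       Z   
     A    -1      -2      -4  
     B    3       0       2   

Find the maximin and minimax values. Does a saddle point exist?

Maximin = 0, Minimax = 0, Saddle: True

Work:
Row minimums: [-4, 0] → maximin = 0
Column maximums: [3, 0, 2] → minimax = 0
Saddle point exists! Game value = 0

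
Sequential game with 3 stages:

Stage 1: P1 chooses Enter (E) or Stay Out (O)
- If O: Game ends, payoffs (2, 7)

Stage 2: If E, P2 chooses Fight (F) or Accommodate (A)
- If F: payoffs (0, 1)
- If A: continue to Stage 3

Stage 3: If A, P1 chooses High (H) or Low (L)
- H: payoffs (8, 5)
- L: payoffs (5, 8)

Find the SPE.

SPE: (E, A, H); Outcome (8, 5)

Work:
Stage 3: P1 chooses H (8 vs 5)
Stage 2: P2: F->1, A->5 (anticipating H). Choose A
Stage 1: P1: O->2, E->8 (anticipating A, H). Choose E
SPE path: E -> A -> H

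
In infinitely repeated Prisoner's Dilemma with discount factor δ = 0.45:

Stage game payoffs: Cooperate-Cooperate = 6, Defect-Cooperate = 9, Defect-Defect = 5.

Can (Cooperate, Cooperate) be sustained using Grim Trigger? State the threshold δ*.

δ* = 0.75; since δ = 0.45 < 0.75, cooperation cannot be sustained

Work:
For Grim Trigger:
Cooperate forever: 6/(1-δ)
Defect then punished: 9 + 5·δ/(1-δ)
Need: 6/(1-δ) ≥ 9 + 5·δ/(1-δ)
Solving: δ ≥ (T-R)/(T-P) = (9-6)/(9-5) = 0.75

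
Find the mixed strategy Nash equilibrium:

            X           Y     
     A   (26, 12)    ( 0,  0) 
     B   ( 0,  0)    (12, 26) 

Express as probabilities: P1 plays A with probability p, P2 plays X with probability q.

p = 0.6842, q = 0.3158

Work:
Find probabilities that make opponent indifferent:
P2 chooses q to make P1 indifferent between A and B
P1 chooses p to make P2 indifferent between X and Y
Mixed NE: P1 plays (A: 0.6842, B: 0.3158), P2 plays (X: 0.3158, Y: 0.6842)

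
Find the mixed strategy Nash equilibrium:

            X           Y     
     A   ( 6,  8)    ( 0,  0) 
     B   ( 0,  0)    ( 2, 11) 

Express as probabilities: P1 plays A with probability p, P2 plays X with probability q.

p = 0.5789, q = 0.25

Work:
Find probabilities that make opponent indifferent:
P2 chooses q to make P1 indifferent between A and B
P1 chooses p to make P2 indifferent between X and Y
Mixed NE: P1 plays (A: 0.5789, B: 0.4211), P2 plays (X: 0.25, Y: 0.75)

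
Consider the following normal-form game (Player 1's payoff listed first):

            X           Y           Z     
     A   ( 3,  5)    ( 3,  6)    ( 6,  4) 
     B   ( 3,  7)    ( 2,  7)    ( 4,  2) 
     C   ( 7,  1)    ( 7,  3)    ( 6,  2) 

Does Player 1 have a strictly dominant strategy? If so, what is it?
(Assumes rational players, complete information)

No strictly dominant strategy exists for Player 1

Work:
A strategy strictly dominates another if it gives a strictly higher payoff against every opponent action. Compare each pair of P1's strategies column-by-column:
  A vs B: [3 vs 3, 3 vs 2, 6 vs 4] → A does not strictly dominate B (column X: 3 ≤ 3)
  A vs C: [3 vs 7, 3 vs 7, 6 vs 6] → A does not strictly dominate C (column X: 3 ≤ 7)
  B vs A: [3 vs 3, 2 vs 3, 4 vs 6] → B does not strictly dominate A (column X: 3 ≤ 3)
  B vs C: [3 vs 7, 2 vs 7, 4 vs 6] → B does not strictly dominate C (column X: 3 ≤ 7)
  C vs A: [7 vs 3, 7 vs 3, 6 vs 6] → C does not strictly dominate A (column Z: 6 ≤ 6)
  C vs B: [7 vs 3, 7 vs 2, 6 vs 4] → C strictly dominates B
No single strategy strictly dominates all others → no strictly dominant strategy.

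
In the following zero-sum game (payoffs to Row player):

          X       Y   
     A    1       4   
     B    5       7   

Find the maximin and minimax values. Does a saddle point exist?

Maximin = 5, Minimax = 5, Saddle: True

Work:
Row minimums: [1, 5] → maximin = 5
Column maximums: [5, 7] → minimax = 5
Saddle point exists! Game value = 5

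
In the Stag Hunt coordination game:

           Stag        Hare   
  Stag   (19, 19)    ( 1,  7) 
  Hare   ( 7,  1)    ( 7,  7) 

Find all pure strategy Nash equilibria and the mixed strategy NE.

Pure NE: (Stag, Stag) and (Hare, Hare); Mixed NE: p = 0.3333, q = 0.3333

Work:
Check pure NE:
(Stag, Stag): (19, 19) - no unilateral deviation beneficial
(Hare, Hare): (7, 7) - no unilateral deviation beneficial
Mixed NE: P1 plays Stag with p = 0.3333, P2 plays Stag with q = 0.3333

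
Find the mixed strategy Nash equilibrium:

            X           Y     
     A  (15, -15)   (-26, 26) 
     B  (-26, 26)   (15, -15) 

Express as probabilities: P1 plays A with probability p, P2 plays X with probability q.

p = 0.5, q = 0.5

Work:
Find probabilities that make opponent indifferent:
P2 chooses q to make P1 indifferent between A and B
P1 chooses p to make P2 indifferent between X and Y
Mixed NE: P1 plays (A: 0.5, B: 0.5), P2 plays (X: 0.5, Y: 0.5)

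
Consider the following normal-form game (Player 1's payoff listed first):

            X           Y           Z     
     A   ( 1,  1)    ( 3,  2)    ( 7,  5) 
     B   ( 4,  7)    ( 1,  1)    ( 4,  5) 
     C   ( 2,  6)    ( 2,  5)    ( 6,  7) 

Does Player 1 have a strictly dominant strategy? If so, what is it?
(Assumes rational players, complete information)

No strictly dominant strategy exists for Player 1

Work:
A strategy strictly dominates another if it gives a strictly higher payoff against every opponent action. Compare each pair of P1's strategies column-by-column:
  A vs B: [1 vs 4, 3 vs 1, 7 vs 4] → A does not strictly dominate B (column X: 1 ≤ 4)
  A vs C: [1 vs 2, 3 vs 2, 7 vs 6] → A does not strictly dominate C (column X: 1 ≤ 2)
  B vs A: [4 vs 1, 1 vs 3, 4 vs 7] → B does not strictly dominate A (column Y: 1 ≤ 3)
  B vs C: [4 vs 2, 1 vs 2, 4 vs 6] → B does not strictly dominate C (column Y: 1 ≤ 2)
  C vs A: [2 vs 1, 2 vs 3, 6 vs 7] → C does not strictly dominate A (column Y: 2 ≤ 3)
  C vs B: [2 vs 4, 2 vs 1, 6 vs 4] → C does not strictly dominate B (column X: 2 ≤ 4)
No single strategy strictly dominates all others → no strictly dominant strategy.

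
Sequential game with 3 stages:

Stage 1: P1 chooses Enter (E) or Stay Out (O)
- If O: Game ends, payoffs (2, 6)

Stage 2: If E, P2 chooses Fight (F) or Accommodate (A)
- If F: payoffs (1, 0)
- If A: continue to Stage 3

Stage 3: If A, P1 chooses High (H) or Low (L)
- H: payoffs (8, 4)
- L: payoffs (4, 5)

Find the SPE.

SPE: (E, A, H); Outcome (8, 4)

Work:
Stage 3: P1 chooses H (8 vs 4)
Stage 2: P2: F->0, A->4 (anticipating H). Choose A
Stage 1: P1: O->2, E->8 (anticipating A, H). Choose E
SPE path: E -> A -> H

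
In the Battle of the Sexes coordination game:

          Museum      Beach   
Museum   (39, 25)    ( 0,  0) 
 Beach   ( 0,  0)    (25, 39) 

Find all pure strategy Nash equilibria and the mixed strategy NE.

Pure NE: (Museum, Museum) and (Beach, Beach); Mixed NE: p = 0.6094, q = 0.3906

Work:
Check pure NE:
(Museum, Museum): (39, 25) - no unilateral deviation beneficial
(Beach, Beach): (25, 39) - no unilateral deviation beneficial
Mixed NE: P1 plays Museum with p = 0.6094, P2 plays Museum with q = 0.3906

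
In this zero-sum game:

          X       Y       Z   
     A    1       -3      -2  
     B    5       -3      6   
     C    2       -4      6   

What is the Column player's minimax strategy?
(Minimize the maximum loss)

Column should play Y, value = -3

Work:
Column player minimizes Row's maximum payoff:
Column X: max payoff to Row = 5
Column Y: max payoff to Row = -3
Column Z: max payoff to Row = 6
Minimum is -3, achieved by column Y.
Minimax strategy: Y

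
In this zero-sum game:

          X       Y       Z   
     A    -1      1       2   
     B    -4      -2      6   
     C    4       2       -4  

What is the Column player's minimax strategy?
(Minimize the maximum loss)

Column should play Y, value = 2

Work:
Column player minimizes Row's maximum payoff:
Column X: max payoff to Row = 4
Column Y: max payoff to Row = 2
Column Z: max payoff to Row = 6
Minimum is 2, achieved by column Y.
Minimax strategy: Y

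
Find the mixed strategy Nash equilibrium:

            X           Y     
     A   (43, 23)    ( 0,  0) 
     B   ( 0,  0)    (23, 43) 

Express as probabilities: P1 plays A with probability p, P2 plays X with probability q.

p = 0.6515, q = 0.3485

Work:
Find probabilities that make opponent indifferent:
P2 chooses q to make P1 indifferent between A and B
P1 chooses p to make P2 indifferent between X and Y
Mixed NE: P1 plays (A: 0.6515, B: 0.3485), P2 plays (X: 0.3485, Y: 0.6515)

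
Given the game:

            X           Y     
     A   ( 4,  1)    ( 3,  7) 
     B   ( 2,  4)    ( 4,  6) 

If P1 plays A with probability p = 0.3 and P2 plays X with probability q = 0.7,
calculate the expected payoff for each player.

E[P1] = 2.93, E[P2] = 4.06

Work:
E[P1] = p·q·π₁(A,X) + p·(1-q)·π₁(A,Y) + (1-p)·q·π₁(B,X) + (1-p)·(1-q)·π₁(B,Y)
= 0.3·0.7·4 + 0.3·0.3·3 + 0.7·0.7·2 + 0.7·0.3·4
= 2.93

E[P2] = 4.06 (similar calculation)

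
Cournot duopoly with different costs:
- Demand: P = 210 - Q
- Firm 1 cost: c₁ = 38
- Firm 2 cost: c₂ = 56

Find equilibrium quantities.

q₁* = 63.33, q₂* = 45.33

Work:
Reaction: q₁ = (210 - 38 - q₂)/2
Reaction: q₂ = (210 - 56 - q₁)/2
Solve simultaneously:
q₁* = (210 - 2×38 + 56)/3 = 63.33
q₂* = (210 - 2×56 + 38)/3 = 45.33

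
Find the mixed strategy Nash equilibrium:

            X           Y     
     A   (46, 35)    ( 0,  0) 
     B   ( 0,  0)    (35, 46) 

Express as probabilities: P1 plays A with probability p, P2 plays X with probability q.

p = 0.5679, q = 0.4321

Work:
Find probabilities that make opponent indifferent:
P2 chooses q to make P1 indifferent between A and B
P1 chooses p to make P2 indifferent between X and Y
Mixed NE: P1 plays (A: 0.5679, B: 0.4321), P2 plays (X: 0.4321, Y: 0.5679)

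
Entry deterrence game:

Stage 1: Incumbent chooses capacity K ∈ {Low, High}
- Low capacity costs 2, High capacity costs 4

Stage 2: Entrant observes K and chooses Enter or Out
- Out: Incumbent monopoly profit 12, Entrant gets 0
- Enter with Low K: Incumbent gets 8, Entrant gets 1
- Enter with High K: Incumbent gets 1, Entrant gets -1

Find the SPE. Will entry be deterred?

SPE: (High, Enter|Low, Out|High); Entry deterred. Incumbent net profit = 8

Work:
After Low K: Entrant enters (1 > 0)
After High K: Entrant stays out (-1 < 0)
Incumbent: Low → 8−2=6, High → 12−4=8
Incumbent chooses High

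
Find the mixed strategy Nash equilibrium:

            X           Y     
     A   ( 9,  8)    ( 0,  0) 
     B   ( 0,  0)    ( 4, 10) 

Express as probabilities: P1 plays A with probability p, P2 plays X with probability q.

p = 0.5556, q = 0.3077

Work:
Find probabilities that make opponent indifferent:
P2 chooses q to make P1 indifferent between A and B
P1 chooses p to make P2 indifferent between X and Y
Mixed NE: P1 plays (A: 0.5556, B: 0.4444), P2 plays (X: 0.3077, Y: 0.6923)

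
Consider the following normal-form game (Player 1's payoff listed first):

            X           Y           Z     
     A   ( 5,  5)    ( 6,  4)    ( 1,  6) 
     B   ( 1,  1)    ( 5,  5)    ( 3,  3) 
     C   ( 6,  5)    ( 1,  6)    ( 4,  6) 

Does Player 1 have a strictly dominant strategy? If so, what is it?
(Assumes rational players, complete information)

No strictly dominant strategy exists for Player 1

Work:
A strategy strictly dominates another if it gives a strictly higher payoff against every opponent action. Compare each pair of P1's strategies column-by-column:
  A vs B: [5 vs 1, 6 vs 5, 1 vs 3] → A does not strictly dominate B (column Z: 1 ≤ 3)
  A vs C: [5 vs 6, 6 vs 1, 1 vs 4] → A does not strictly dominate C (column X: 5 ≤ 6)
  B vs A: [1 vs 5, 5 vs 6, 3 vs 1] → B does not strictly dominate A (column X: 1 ≤ 5)
  B vs C: [1 vs 6, 5 vs 1, 3 vs 4] → B does not strictly dominate C (column X: 1 ≤ 6)
  C vs A: [6 vs 5, 1 vs 6, 4 vs 1] → C does not strictly dominate A (column Y: 1 ≤ 6)
  C vs B: [6 vs 1, 1 vs 5, 4 vs 3] → C does not strictly dominate B (column Y: 1 ≤ 5)
No single strategy strictly dominates all others → no strictly dominant strategy.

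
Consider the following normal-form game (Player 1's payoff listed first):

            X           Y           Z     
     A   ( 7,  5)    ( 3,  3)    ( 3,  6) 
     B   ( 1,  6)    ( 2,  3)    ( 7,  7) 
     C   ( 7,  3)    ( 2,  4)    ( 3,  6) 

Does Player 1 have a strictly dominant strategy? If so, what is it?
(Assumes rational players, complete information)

No strictly dominant strategy exists for Player 1

Work:
A strategy strictly dominates another if it gives a strictly higher payoff against every opponent action. Compare each pair of P1's strategies column-by-column:
  A vs B: [7 vs 1, 3 vs 2, 3 vs 7] → A does not strictly dominate B (column Z: 3 ≤ 7)
  A vs C: [7 vs 7, 3 vs 2, 3 vs 3] → A does not strictly dominate C (column X: 7 ≤ 7)
  B vs A: [1 vs 7, 2 vs 3, 7 vs 3] → B does not strictly dominate A (column X: 1 ≤ 7)
  B vs C: [1 vs 7, 2 vs 2, 7 vs 3] → B does not strictly dominate C (column X: 1 ≤ 7)
  C vs A: [7 vs 7, 2 vs 3, 3 vs 3] → C does not strictly dominate A (column X: 7 ≤ 7)
  C vs B: [7 vs 1, 2 vs 2, 3 vs 7] → C does not strictly dominate B (column Y: 2 ≤ 2)
No single strategy strictly dominates all others → no strictly dominant strategy.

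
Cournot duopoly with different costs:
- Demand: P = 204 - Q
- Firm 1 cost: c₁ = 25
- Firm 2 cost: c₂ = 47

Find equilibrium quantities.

q₁* = 67.0, q₂* = 45.0

Work:
Reaction: q₁ = (204 - 25 - q₂)/2
Reaction: q₂ = (204 - 47 - q₁)/2
Solve simultaneously:
q₁* = (204 - 2×25 + 47)/3 = 67.0
q₂* = (204 - 2×47 + 25)/3 = 45.0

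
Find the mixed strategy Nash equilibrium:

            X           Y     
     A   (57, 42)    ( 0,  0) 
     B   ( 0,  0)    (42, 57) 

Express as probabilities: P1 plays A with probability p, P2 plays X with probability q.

p = 0.5758, q = 0.4242

Work:
Find probabilities that make opponent indifferent:
P2 chooses q to make P1 indifferent between A and B
P1 chooses p to make P2 indifferent between X and Y
Mixed NE: P1 plays (A: 0.5758, B: 0.4242), P2 plays (X: 0.4242, Y: 0.5758)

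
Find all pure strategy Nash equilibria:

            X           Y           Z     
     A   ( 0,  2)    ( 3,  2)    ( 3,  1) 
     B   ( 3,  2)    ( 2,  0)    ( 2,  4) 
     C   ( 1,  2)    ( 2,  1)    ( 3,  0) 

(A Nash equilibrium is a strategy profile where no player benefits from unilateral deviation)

Nash equilibrium: (A, Y)

Work:
Best responses:
  P1 vs X: payoffs [0, 3, 1] → best response B (payoff 3)
  P1 vs Y: payoffs [3, 2, 2] → best response A (payoff 3)
  P1 vs Z: payoffs [3, 2, 3] → best response A/C (payoff 3)
  P2 vs A: payoffs [2, 2, 1] → best response X/Y (payoff 2)
  P2 vs B: payoffs [2, 0, 4] → best response Z (payoff 4)
  P2 vs C: payoffs [2, 1, 0] → best response X (payoff 2)
Mutual best responses: (A,Y) → Nash equilibria.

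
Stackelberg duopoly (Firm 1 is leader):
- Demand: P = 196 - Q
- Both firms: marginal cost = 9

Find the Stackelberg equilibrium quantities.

q₁* (leader) = 93.5, q₂* (follower) = 46.75

Work:
Follower's reaction: q₂ = (a - c - q₁)/2
Leader substitutes: π₁ = q₁·(a - q₁ - (a-c-q₁)/2 - c)
FOC: q₁* = (196 - 9)/2 = 93.50
Then: q₂* = (196 - 9 - 93.5)/2 = 46.75
Leader has first-mover advantage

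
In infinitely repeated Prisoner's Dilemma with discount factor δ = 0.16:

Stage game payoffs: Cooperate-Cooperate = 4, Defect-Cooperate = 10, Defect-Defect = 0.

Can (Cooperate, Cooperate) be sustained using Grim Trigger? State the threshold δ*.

δ* = 0.6; since δ = 0.16 < 0.6, cooperation cannot be sustained

Work:
For Grim Trigger:
Cooperate forever: 4/(1-δ)
Defect then punished: 10 + 0·δ/(1-δ)
Need: 4/(1-δ) ≥ 10 + 0·δ/(1-δ)
Solving: δ ≥ (T-R)/(T-P) = (10-4)/(10-0) = 0.6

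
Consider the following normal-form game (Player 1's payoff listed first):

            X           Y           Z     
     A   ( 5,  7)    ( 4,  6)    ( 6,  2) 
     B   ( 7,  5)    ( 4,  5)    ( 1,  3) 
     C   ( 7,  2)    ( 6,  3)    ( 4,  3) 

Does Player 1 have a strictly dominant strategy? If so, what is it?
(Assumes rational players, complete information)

No strictly dominant strategy exists for Player 1

Work:
A strategy strictly dominates another if it gives a strictly higher payoff against every opponent action. Compare each pair of P1's strategies column-by-column:
  A vs B: [5 vs 7, 4 vs 4, 6 vs 1] → A does not strictly dominate B (column X: 5 ≤ 7)
  A vs C: [5 vs 7, 4 vs 6, 6 vs 4] → A does not strictly dominate C (column X: 5 ≤ 7)
  B vs A: [7 vs 5, 4 vs 4, 1 vs 6] → B does not strictly dominate A (column Y: 4 ≤ 4)
  B vs C: [7 vs 7, 4 vs 6, 1 vs 4] → B does not strictly dominate C (column X: 7 ≤ 7)
  C vs A: [7 vs 5, 6 vs 4, 4 vs 6] → C does not strictly dominate A (column Z: 4 ≤ 6)
  C vs B: [7 vs 7, 6 vs 4, 4 vs 1] → C does not strictly dominate B (column X: 7 ≤ 7)
No single strategy strictly dominates all others → no strictly dominant strategy.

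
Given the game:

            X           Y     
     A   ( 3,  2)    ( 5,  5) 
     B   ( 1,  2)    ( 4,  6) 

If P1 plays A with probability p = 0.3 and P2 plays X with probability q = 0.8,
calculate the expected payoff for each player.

E[P1] = 2.14, E[P2] = 2.74

Work:
E[P1] = p·q·π₁(A,X) + p·(1-q)·π₁(A,Y) + (1-p)·q·π₁(B,X) + (1-p)·(1-q)·π₁(B,Y)
= 0.3·0.8·3 + 0.3·0.2·5 + 0.7·0.8·1 + 0.7·0.2·4
= 2.14

E[P2] = 2.74 (similar calculation)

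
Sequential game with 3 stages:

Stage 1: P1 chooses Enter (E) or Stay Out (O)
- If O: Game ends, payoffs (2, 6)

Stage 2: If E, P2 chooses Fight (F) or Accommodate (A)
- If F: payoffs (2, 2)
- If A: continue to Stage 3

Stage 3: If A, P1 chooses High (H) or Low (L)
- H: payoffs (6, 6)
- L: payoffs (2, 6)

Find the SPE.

SPE: (E, A, H); Outcome (6, 6)

Work:
Stage 3: P1 chooses H (6 vs 2)
Stage 2: P2: F->2, A->6 (anticipating H). Choose A
Stage 1: P1: O->2, E->6 (anticipating A, H). Choose E
SPE path: E -> A -> H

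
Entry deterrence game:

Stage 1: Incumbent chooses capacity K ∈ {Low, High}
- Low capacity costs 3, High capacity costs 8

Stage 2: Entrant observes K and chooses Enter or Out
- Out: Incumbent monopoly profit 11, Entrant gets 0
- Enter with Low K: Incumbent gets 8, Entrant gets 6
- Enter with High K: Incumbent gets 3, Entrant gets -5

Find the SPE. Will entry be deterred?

SPE: (Low, Enter|Low, Out|High); Entry not deterred. Incumbent net profit = 5, Entrant gets 6

Work:
After Low K: Entrant enters (6 > 0)
After High K: Entrant stays out (-5 < 0)
Incumbent: Low → 8−3=5, High → 11−8=3
Incumbent chooses Low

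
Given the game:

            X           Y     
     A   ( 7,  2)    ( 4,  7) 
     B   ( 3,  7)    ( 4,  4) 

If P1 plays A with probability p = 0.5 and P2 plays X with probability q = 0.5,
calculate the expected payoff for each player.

E[P1] = 4.5, E[P2] = 5.0

Work:
E[P1] = p·q·π₁(A,X) + p·(1-q)·π₁(A,Y) + (1-p)·q·π₁(B,X) + (1-p)·(1-q)·π₁(B,Y)
= 0.5·0.5·7 + 0.5·0.5·4 + 0.5·0.5·3 + 0.5·0.5·4
= 4.5

E[P2] = 5.0 (similar calculation)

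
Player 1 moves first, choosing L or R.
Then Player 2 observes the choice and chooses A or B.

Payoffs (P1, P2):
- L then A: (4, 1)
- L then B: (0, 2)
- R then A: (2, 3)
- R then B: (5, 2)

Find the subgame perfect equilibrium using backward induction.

P1 plays R, P2 plays B after L and A after R; Payoff (2, 3)

Work:
Backward induction:
After L: P2 chooses B → P1 gets 0
After R: P2 chooses A → P1 gets 2
P1 chooses R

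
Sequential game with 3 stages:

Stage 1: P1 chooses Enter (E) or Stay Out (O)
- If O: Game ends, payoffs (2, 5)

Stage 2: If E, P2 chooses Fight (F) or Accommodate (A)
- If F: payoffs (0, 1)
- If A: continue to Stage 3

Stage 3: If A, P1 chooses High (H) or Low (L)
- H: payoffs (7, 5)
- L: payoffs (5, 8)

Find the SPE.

SPE: (E, A, H); Outcome (7, 5)

Work:
Stage 3: P1 chooses H (7 vs 5)
Stage 2: P2: F->1, A->5 (anticipating H). Choose A
Stage 1: P1: O->2, E->7 (anticipating A, H). Choose E
SPE path: E -> A -> H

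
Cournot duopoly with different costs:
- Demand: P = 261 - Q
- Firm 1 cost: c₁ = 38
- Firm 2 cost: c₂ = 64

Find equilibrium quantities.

q₁* = 83.0, q₂* = 57.0

Work:
Reaction: q₁ = (261 - 38 - q₂)/2
Reaction: q₂ = (261 - 64 - q₁)/2
Solve simultaneously:
q₁* = (261 - 2×38 + 64)/3 = 83.0
q₂* = (261 - 2×64 + 38)/3 = 57.0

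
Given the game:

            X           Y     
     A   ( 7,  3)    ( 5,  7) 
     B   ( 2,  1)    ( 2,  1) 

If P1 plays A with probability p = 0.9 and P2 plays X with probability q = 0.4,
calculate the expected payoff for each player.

E[P1] = 5.42, E[P2] = 4.96

Work:
E[P1] = p·q·π₁(A,X) + p·(1-q)·π₁(A,Y) + (1-p)·q·π₁(B,X) + (1-p)·(1-q)·π₁(B,Y)
= 0.9·0.4·7 + 0.9·0.6·5 + 0.1·0.4·2 + 0.1·0.6·2
= 5.42

E[P2] = 4.96 (similar calculation)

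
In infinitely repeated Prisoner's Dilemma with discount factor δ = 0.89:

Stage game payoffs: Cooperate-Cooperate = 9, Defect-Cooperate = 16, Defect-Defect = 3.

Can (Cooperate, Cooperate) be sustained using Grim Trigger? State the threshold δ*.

δ* = 0.5385; since δ = 0.89 ≥ 0.5385, cooperation can be sustained

Work:
For Grim Trigger:
Cooperate forever: 9/(1-δ)
Defect then punished: 16 + 3·δ/(1-δ)
Need: 9/(1-δ) ≥ 16 + 3·δ/(1-δ)
Solving: δ ≥ (T-R)/(T-P) = (16-9)/(16-3) = 0.5385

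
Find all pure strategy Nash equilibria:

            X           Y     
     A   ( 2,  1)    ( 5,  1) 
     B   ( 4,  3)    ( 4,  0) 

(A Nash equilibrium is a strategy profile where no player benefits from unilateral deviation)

Nash equilibrium: (A, Y), (B, X)

Work:
Best responses:
  P1 vs X: payoffs [2, 4] → best response B (payoff 4)
  P1 vs Y: payoffs [5, 4] → best response A (payoff 5)
  P2 vs A: payoffs [1, 1] → best response X/Y (payoff 1)
  P2 vs B: payoffs [3, 0] → best response X (payoff 3)
Mutual best responses: (A,Y), (B,X) → Nash equilibria.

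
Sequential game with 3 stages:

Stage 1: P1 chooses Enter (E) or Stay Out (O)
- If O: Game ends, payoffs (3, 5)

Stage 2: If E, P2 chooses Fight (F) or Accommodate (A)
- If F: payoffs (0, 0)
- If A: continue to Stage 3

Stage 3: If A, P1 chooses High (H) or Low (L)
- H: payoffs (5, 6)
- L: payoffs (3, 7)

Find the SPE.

SPE: (E, A, H); Outcome (5, 6)

Work:
Stage 3: P1 chooses H (5 vs 3)
Stage 2: P2: F->0, A->6 (anticipating H). Choose A
Stage 1: P1: O->3, E->5 (anticipating A, H). Choose E
SPE path: E -> A -> H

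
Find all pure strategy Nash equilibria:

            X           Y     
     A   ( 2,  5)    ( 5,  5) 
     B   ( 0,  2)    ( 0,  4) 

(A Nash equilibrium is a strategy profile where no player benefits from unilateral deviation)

Nash equilibrium: (A, X), (A, Y)

Work:
Best responses:
  P1 vs X: payoffs [2, 0] → best response A (payoff 2)
  P1 vs Y: payoffs [5, 0] → best response A (payoff 5)
  P2 vs A: payoffs [5, 5] → best response X/Y (payoff 5)
  P2 vs B: payoffs [2, 4] → best response Y (payoff 4)
Mutual best responses: (A,X), (A,Y) → Nash equilibria.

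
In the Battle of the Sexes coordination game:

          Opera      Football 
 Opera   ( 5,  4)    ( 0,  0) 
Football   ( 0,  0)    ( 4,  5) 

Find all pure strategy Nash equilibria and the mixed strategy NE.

Pure NE: (Opera, Opera) and (Football, Football); Mixed NE: p = 0.5556, q = 0.4444

Work:
Check pure NE:
(Opera, Opera): (5, 4) - no unilateral deviation beneficial
(Football, Football): (4, 5) - no unilateral deviation beneficial
Mixed NE: P1 plays Opera with p = 0.5556, P2 plays Opera with q = 0.4444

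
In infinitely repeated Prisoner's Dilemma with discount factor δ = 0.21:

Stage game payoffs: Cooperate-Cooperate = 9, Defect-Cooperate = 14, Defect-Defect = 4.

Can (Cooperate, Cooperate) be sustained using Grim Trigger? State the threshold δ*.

δ* = 0.5; since δ = 0.21 < 0.5, cooperation cannot be sustained

Work:
For Grim Trigger:
Cooperate forever: 9/(1-δ)
Defect then punished: 14 + 4·δ/(1-δ)
Need: 9/(1-δ) ≥ 14 + 4·δ/(1-δ)
Solving: δ ≥ (T-R)/(T-P) = (14-9)/(14-4) = 0.5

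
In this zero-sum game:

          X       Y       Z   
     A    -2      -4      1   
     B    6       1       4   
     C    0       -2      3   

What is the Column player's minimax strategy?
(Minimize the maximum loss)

Column should play Y, value = 1

Work:
Column player minimizes Row's maximum payoff:
Column X: max payoff to Row = 6
Column Y: max payoff to Row = 1
Column Z: max payoff to Row = 4
Minimum is 1, achieved by column Y.
Minimax strategy: Y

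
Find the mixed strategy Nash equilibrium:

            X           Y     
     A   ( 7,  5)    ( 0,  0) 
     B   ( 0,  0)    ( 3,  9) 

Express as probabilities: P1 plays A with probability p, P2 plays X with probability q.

p = 0.6429, q = 0.3

Work:
Find probabilities that make opponent indifferent:
P2 chooses q to make P1 indifferent between A and B
P1 chooses p to make P2 indifferent between X and Y
Mixed NE: P1 plays (A: 0.6429, B: 0.3571), P2 plays (X: 0.3, Y: 0.7)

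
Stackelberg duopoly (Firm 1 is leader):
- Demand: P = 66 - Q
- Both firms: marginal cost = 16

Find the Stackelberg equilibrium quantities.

q₁* (leader) = 25.0, q₂* (follower) = 12.5

Work:
Follower's reaction: q₂ = (a - c - q₁)/2
Leader substitutes: π₁ = q₁·(a - q₁ - (a-c-q₁)/2 - c)
FOC: q₁* = (66 - 16)/2 = 25.00
Then: q₂* = (66 - 16 - 25.0)/2 = 12.50
Leader has first-mover advantage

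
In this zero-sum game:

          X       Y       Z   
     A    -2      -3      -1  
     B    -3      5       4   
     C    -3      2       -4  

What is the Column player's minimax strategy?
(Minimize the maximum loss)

Column should play X, value = -2

Work:
Column player minimizes Row's maximum payoff:
Column X: max payoff to Row = -2
Column Y: max payoff to Row = 5
Column Z: max payoff to Row = 4
Minimum is -2, achieved by column X.
Minimax strategy: X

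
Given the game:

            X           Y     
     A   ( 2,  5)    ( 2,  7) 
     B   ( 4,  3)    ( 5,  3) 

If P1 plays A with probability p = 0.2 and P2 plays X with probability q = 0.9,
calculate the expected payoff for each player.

E[P1] = 3.68, E[P2] = 3.44

Work:
E[P1] = p·q·π₁(A,X) + p·(1-q)·π₁(A,Y) + (1-p)·q·π₁(B,X) + (1-p)·(1-q)·π₁(B,Y)
= 0.2·0.9·2 + 0.2·0.1·2 + 0.8·0.9·4 + 0.8·0.1·5
= 3.68

E[P2] = 3.44 (similar calculation)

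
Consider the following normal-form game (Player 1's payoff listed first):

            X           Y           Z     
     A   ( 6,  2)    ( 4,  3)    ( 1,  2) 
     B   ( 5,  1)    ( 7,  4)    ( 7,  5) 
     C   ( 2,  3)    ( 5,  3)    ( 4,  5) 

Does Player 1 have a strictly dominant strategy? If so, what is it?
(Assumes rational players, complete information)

No strictly dominant strategy exists for Player 1

Work:
A strategy strictly dominates another if it gives a strictly higher payoff against every opponent action. Compare each pair of P1's strategies column-by-column:
  A vs B: [6 vs 5, 4 vs 7, 1 vs 7] → A does not strictly dominate B (column Y: 4 ≤ 7)
  A vs C: [6 vs 2, 4 vs 5, 1 vs 4] → A does not strictly dominate C (column Y: 4 ≤ 5)
  B vs A: [5 vs 6, 7 vs 4, 7 vs 1] → B does not strictly dominate A (column X: 5 ≤ 6)
  B vs C: [5 vs 2, 7 vs 5, 7 vs 4] → B strictly dominates C
  C vs A: [2 vs 6, 5 vs 4, 4 vs 1] → C does not strictly dominate A (column X: 2 ≤ 6)
  C vs B: [2 vs 5, 5 vs 7, 4 vs 7] → C does not strictly dominate B (column X: 2 ≤ 5)
No single strategy strictly dominates all others → no strictly dominant strategy.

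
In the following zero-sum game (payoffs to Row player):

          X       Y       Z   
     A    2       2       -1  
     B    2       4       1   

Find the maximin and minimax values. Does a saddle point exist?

Maximin = 1, Minimax = 1, Saddle: True

Work:
Row minimums: [-1, 1] → maximin = 1
Column maximums: [2, 4, 1] → minimax = 1
Saddle point exists! Game value = 1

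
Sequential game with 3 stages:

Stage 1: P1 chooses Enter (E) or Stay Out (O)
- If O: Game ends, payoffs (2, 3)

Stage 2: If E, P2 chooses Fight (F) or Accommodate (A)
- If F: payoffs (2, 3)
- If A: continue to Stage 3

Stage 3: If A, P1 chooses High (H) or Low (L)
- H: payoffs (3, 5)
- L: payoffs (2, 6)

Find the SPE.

SPE: (E, A, H); Outcome (3, 5)

Work:
Stage 3: P1 chooses H (3 vs 2)
Stage 2: P2: F->3, A->5 (anticipating H). Choose A
Stage 1: P1: O->2, E->3 (anticipating A, H). Choose E
SPE path: E -> A -> H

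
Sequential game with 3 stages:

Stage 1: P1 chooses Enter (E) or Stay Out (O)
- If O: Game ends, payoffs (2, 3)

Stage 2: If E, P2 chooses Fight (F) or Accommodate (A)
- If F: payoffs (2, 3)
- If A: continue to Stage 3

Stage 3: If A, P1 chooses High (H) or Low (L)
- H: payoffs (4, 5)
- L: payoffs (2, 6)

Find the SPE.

SPE: (E, A, H); Outcome (4, 5)

Work:
Stage 3: P1 chooses H (4 vs 2)
Stage 2: P2: F->3, A->5 (anticipating H). Choose A
Stage 1: P1: O->2, E->4 (anticipating A, H). Choose E
SPE path: E -> A -> H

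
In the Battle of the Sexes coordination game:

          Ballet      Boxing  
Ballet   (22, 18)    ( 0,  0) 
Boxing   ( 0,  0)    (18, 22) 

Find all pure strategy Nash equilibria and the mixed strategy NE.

Pure NE: (Ballet, Ballet) and (Boxing, Boxing); Mixed NE: p = 0.55, q = 0.45

Work:
Check pure NE:
(Ballet, Ballet): (22, 18) - no unilateral deviation beneficial
(Boxing, Boxing): (18, 22) - no unilateral deviation beneficial
Mixed NE: P1 plays Ballet with p = 0.55, P2 plays Ballet with q = 0.45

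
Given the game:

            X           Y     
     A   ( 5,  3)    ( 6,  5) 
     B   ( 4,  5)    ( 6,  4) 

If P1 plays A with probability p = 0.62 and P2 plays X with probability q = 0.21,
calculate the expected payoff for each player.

E[P1] = 5.7102, E[P2] = 4.4394

Work:
E[P1] = p·q·π₁(A,X) + p·(1-q)·π₁(A,Y) + (1-p)·q·π₁(B,X) + (1-p)·(1-q)·π₁(B,Y)
= 0.62·0.21·5 + 0.62·0.79·6 + 0.38·0.21·4 + 0.38·0.79·6
= 5.7102

E[P2] = 4.4394 (similar calculation)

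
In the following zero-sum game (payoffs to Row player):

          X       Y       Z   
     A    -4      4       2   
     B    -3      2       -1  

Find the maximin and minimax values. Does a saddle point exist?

Maximin = -3, Minimax = -3, Saddle: True

Work:
Row minimums: [-4, -3] → maximin = -3
Column maximums: [-3, 4, 2] → minimax = -3
Saddle point exists! Game value = -3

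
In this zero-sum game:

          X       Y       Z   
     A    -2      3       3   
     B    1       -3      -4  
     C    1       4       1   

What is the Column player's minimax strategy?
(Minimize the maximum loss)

Column should play X, value = 1

Work:
Column player minimizes Row's maximum payoff:
Column X: max payoff to Row = 1
Column Y: max payoff to Row = 4
Column Z: max payoff to Row = 3
Minimum is 1, achieved by column X.
Minimax strategy: X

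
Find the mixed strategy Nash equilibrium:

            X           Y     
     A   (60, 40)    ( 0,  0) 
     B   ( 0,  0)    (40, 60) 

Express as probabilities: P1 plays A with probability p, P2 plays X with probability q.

p = 0.6, q = 0.4

Work:
Find probabilities that make opponent indifferent:
P2 chooses q to make P1 indifferent between A and B
P1 chooses p to make P2 indifferent between X and Y
Mixed NE: P1 plays (A: 0.6, B: 0.4), P2 plays (X: 0.4, Y: 0.6)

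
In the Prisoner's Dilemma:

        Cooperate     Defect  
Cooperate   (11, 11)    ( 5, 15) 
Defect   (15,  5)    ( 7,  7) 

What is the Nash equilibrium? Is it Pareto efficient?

(Defect, Defect) is NE; not Pareto efficient

Work:
Defect dominates Cooperate for both players:
If P2 cooperates: Defect (15) > Cooperate (11)
If P2 defects: Defect (7) > Cooperate (5)
NE: (Defect, Defect) with payoff (7, 7)
But (Cooperate, Cooperate) = (11, 11) Pareto dominates (7, 7)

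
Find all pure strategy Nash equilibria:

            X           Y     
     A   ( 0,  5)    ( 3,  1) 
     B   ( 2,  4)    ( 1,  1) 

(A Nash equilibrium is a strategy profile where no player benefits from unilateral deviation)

Nash equilibrium: (B, X)

Work:
Best responses:
  P1 vs X: payoffs [0, 2] → best response B (payoff 2)
  P1 vs Y: payoffs [3, 1] → best response A (payoff 3)
  P2 vs A: payoffs [5, 1] → best response X (payoff 5)
  P2 vs B: payoffs [4, 1] → best response X (payoff 4)
Mutual best responses: (B,X) → Nash equilibria.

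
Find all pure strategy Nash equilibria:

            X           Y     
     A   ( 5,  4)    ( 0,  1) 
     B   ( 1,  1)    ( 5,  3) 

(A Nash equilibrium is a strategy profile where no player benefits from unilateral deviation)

Nash equilibrium: (A, X), (B, Y)

Work:
Best responses:
  P1 vs X: payoffs [5, 1] → best response A (payoff 5)
  P1 vs Y: payoffs [0, 5] → best response B (payoff 5)
  P2 vs A: payoffs [4, 1] → best response X (payoff 4)
  P2 vs B: payoffs [1, 3] → best response Y (payoff 3)
Mutual best responses: (A,X), (B,Y) → Nash equilibria.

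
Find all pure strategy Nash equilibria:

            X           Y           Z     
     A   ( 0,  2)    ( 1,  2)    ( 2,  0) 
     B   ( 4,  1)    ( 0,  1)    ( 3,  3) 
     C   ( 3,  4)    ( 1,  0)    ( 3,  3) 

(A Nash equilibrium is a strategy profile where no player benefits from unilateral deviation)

Nash equilibrium: (A, Y), (B, Z)

Work:
Best responses:
  P1 vs X: payoffs [0, 4, 3] → best response B (payoff 4)
  P1 vs Y: payoffs [1, 0, 1] → best response A/C (payoff 1)
  P1 vs Z: payoffs [2, 3, 3] → best response B/C (payoff 3)
  P2 vs A: payoffs [2, 2, 0] → best response X/Y (payoff 2)
  P2 vs B: payoffs [1, 1, 3] → best response Z (payoff 3)
  P2 vs C: payoffs [4, 0, 3] → best response X (payoff 4)
Mutual best responses: (A,Y), (B,Z) → Nash equilibria.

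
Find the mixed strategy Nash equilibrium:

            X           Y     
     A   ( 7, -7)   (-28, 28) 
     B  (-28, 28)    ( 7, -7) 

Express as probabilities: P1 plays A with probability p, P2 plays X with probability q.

p = 0.5, q = 0.5

Work:
Find probabilities that make opponent indifferent:
P2 chooses q to make P1 indifferent between A and B
P1 chooses p to make P2 indifferent between X and Y
Mixed NE: P1 plays (A: 0.5, B: 0.5), P2 plays (X: 0.5, Y: 0.5)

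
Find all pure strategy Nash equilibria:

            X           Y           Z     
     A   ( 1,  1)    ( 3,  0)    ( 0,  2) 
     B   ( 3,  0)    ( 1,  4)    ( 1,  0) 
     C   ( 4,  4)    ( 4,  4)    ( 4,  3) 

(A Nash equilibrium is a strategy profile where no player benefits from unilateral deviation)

Nash equilibrium: (C, X), (C, Y)

Work:
Best responses:
  P1 vs X: payoffs [1, 3, 4] → best response C (payoff 4)
  P1 vs Y: payoffs [3, 1, 4] → best response C (payoff 4)
  P1 vs Z: payoffs [0, 1, 4] → best response C (payoff 4)
  P2 vs A: payoffs [1, 0, 2] → best response Z (payoff 2)
  P2 vs B: payoffs [0, 4, 0] → best response Y (payoff 4)
  P2 vs C: payoffs [4, 4, 3] → best response X/Y (payoff 4)
Mutual best responses: (C,X), (C,Y) → Nash equilibria.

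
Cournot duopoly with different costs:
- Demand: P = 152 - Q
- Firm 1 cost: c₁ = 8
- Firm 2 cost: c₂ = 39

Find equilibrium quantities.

q₁* = 58.33, q₂* = 27.33

Work:
Reaction: q₁ = (152 - 8 - q₂)/2
Reaction: q₂ = (152 - 39 - q₁)/2
Solve simultaneously:
q₁* = (152 - 2×8 + 39)/3 = 58.33
q₂* = (152 - 2×39 + 8)/3 = 27.33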